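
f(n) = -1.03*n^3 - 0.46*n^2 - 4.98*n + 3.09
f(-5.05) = 149.16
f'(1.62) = -14.58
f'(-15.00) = -686.43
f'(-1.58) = -11.24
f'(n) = -3.09*n^2 - 0.92*n - 4.98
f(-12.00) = 1776.45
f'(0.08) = -5.07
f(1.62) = -10.56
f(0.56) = -0.02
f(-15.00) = 3450.54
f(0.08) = 2.69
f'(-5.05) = -79.14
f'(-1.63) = -11.69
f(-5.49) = 187.00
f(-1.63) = 14.45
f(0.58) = -0.15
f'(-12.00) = -438.90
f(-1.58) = 13.87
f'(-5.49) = -93.06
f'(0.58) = -6.55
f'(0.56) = -6.46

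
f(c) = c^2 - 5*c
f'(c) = 2*c - 5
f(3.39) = -5.46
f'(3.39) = 1.78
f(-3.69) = 32.07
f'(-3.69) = -12.38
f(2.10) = -6.09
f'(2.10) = -0.80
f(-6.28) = 70.84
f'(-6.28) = -17.56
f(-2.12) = 15.09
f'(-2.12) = -9.24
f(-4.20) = 38.64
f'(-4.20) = -13.40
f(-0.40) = 2.16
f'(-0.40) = -5.80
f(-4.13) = 37.71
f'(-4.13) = -13.26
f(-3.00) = 24.00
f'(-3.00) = -11.00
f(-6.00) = 66.00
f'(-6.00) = -17.00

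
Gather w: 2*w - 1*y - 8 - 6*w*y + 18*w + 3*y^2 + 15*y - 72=w*(20 - 6*y) + 3*y^2 + 14*y - 80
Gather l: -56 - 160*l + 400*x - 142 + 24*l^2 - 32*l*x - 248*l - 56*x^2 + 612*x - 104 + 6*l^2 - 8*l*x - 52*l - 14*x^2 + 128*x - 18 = 30*l^2 + l*(-40*x - 460) - 70*x^2 + 1140*x - 320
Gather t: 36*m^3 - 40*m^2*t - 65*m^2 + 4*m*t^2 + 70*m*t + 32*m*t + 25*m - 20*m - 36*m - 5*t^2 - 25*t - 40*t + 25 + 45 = 36*m^3 - 65*m^2 - 31*m + t^2*(4*m - 5) + t*(-40*m^2 + 102*m - 65) + 70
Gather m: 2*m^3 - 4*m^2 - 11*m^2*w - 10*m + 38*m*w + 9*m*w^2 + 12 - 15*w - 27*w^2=2*m^3 + m^2*(-11*w - 4) + m*(9*w^2 + 38*w - 10) - 27*w^2 - 15*w + 12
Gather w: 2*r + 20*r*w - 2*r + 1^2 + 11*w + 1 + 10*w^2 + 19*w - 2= 10*w^2 + w*(20*r + 30)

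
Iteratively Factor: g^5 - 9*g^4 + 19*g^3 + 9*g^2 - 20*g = (g - 4)*(g^4 - 5*g^3 - g^2 + 5*g) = (g - 5)*(g - 4)*(g^3 - g) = (g - 5)*(g - 4)*(g - 1)*(g^2 + g) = (g - 5)*(g - 4)*(g - 1)*(g + 1)*(g)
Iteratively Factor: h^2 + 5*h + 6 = (h + 3)*(h + 2)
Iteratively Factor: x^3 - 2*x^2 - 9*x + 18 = (x - 3)*(x^2 + x - 6) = (x - 3)*(x - 2)*(x + 3)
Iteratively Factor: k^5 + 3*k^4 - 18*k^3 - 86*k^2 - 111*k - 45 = (k + 1)*(k^4 + 2*k^3 - 20*k^2 - 66*k - 45) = (k - 5)*(k + 1)*(k^3 + 7*k^2 + 15*k + 9) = (k - 5)*(k + 1)*(k + 3)*(k^2 + 4*k + 3) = (k - 5)*(k + 1)*(k + 3)^2*(k + 1)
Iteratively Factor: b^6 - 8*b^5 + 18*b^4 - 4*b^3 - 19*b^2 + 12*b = (b - 3)*(b^5 - 5*b^4 + 3*b^3 + 5*b^2 - 4*b) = (b - 3)*(b - 1)*(b^4 - 4*b^3 - b^2 + 4*b) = b*(b - 3)*(b - 1)*(b^3 - 4*b^2 - b + 4) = b*(b - 3)*(b - 1)^2*(b^2 - 3*b - 4) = b*(b - 4)*(b - 3)*(b - 1)^2*(b + 1)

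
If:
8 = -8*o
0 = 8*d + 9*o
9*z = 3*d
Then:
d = 9/8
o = -1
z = 3/8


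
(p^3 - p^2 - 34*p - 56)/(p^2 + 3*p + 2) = (p^2 - 3*p - 28)/(p + 1)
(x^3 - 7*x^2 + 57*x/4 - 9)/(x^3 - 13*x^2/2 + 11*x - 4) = (4*x^2 - 12*x + 9)/(2*(2*x^2 - 5*x + 2))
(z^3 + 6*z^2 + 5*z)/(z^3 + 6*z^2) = (z^2 + 6*z + 5)/(z*(z + 6))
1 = 1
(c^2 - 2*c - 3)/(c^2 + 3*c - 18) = (c + 1)/(c + 6)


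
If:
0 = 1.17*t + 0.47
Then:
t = -0.40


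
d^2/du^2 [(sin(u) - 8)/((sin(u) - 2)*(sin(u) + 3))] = (-sin(u)^5 + 33*sin(u)^4 - 10*sin(u)^3 + 146*sin(u)^2 - 100)/((sin(u) - 2)^3*(sin(u) + 3)^3)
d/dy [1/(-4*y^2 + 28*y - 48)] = (2*y - 7)/(4*(y^2 - 7*y + 12)^2)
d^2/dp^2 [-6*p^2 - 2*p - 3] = -12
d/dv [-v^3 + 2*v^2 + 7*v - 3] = -3*v^2 + 4*v + 7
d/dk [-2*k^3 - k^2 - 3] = 2*k*(-3*k - 1)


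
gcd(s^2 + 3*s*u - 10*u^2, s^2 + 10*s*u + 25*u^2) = s + 5*u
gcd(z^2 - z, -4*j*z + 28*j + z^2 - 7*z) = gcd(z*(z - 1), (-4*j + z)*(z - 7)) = 1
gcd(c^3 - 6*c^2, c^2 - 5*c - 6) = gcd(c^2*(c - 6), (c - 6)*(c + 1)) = c - 6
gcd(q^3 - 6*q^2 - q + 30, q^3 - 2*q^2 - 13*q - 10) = q^2 - 3*q - 10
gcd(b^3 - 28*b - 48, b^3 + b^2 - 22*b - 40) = b^2 + 6*b + 8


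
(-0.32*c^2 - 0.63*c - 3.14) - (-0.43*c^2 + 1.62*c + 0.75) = 0.11*c^2 - 2.25*c - 3.89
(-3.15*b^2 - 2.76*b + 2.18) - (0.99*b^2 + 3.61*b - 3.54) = -4.14*b^2 - 6.37*b + 5.72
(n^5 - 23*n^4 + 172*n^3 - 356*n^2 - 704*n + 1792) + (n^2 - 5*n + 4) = n^5 - 23*n^4 + 172*n^3 - 355*n^2 - 709*n + 1796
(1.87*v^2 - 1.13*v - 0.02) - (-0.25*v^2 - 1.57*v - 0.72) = 2.12*v^2 + 0.44*v + 0.7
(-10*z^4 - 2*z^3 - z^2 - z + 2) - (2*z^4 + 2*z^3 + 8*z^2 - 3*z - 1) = -12*z^4 - 4*z^3 - 9*z^2 + 2*z + 3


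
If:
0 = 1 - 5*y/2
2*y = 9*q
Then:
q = 4/45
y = 2/5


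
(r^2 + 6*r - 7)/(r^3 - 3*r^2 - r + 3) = (r + 7)/(r^2 - 2*r - 3)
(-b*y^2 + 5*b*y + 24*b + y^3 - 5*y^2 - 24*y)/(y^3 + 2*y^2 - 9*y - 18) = (-b*y + 8*b + y^2 - 8*y)/(y^2 - y - 6)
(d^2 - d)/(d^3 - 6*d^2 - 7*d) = (1 - d)/(-d^2 + 6*d + 7)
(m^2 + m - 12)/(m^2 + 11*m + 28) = (m - 3)/(m + 7)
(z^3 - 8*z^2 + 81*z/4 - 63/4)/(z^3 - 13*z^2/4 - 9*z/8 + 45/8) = 2*(2*z - 7)/(4*z + 5)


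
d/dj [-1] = 0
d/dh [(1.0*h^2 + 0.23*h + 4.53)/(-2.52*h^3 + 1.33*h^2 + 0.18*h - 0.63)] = (2.52*h^4 + 1.1592*h^3 + 34.1209*h^2 - 13.3098*h - 0.9603)/(6.3504*h^6 - 6.7032*h^5 + 0.8617*h^4 + 3.654*h^3 - 1.6434*h^2 - 0.2268*h + 0.3969)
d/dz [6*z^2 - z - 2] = 12*z - 1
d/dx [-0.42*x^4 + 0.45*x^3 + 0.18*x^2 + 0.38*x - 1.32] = -1.68*x^3 + 1.35*x^2 + 0.36*x + 0.38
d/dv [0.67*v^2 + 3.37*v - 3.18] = 1.34*v + 3.37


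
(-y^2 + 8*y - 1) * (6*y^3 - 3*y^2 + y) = -6*y^5 + 51*y^4 - 31*y^3 + 11*y^2 - y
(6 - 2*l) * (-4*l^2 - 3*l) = 8*l^3 - 18*l^2 - 18*l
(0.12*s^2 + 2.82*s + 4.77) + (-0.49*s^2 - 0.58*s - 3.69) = -0.37*s^2 + 2.24*s + 1.08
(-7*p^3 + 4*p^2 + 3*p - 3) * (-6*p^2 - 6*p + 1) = 42*p^5 + 18*p^4 - 49*p^3 + 4*p^2 + 21*p - 3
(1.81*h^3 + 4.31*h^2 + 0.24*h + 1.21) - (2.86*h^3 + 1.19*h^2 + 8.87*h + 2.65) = -1.05*h^3 + 3.12*h^2 - 8.63*h - 1.44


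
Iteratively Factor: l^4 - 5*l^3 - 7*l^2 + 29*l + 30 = (l - 5)*(l^3 - 7*l - 6) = (l - 5)*(l - 3)*(l^2 + 3*l + 2) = (l - 5)*(l - 3)*(l + 1)*(l + 2)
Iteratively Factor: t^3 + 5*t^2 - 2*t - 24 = (t + 3)*(t^2 + 2*t - 8) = (t - 2)*(t + 3)*(t + 4)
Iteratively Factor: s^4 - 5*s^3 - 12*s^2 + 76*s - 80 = (s - 5)*(s^3 - 12*s + 16) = (s - 5)*(s - 2)*(s^2 + 2*s - 8) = (s - 5)*(s - 2)*(s + 4)*(s - 2)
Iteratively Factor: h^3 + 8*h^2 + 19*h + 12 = (h + 4)*(h^2 + 4*h + 3) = (h + 1)*(h + 4)*(h + 3)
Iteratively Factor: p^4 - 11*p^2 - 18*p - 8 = (p - 4)*(p^3 + 4*p^2 + 5*p + 2) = (p - 4)*(p + 1)*(p^2 + 3*p + 2) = (p - 4)*(p + 1)^2*(p + 2)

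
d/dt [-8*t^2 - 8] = -16*t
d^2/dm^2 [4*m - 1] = 0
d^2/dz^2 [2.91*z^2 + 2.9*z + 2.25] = 5.82000000000000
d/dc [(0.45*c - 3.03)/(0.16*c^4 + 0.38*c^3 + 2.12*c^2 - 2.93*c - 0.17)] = (-0.216*c^4 + 1.5972*c^3 + 2.5002*c^2 + 12.8472*c - 8.9544)/(0.0256*c^8 + 0.1216*c^7 + 0.8228*c^6 + 0.6736*c^5 + 2.2132*c^4 - 12.5524*c^3 + 7.8641*c^2 + 0.9962*c + 0.0289)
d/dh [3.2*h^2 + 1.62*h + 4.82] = 6.4*h + 1.62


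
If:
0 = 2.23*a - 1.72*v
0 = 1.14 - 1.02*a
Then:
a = 1.12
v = 1.45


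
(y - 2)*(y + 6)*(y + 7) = y^3 + 11*y^2 + 16*y - 84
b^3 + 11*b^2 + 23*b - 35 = (b - 1)*(b + 5)*(b + 7)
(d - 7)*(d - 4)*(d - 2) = d^3 - 13*d^2 + 50*d - 56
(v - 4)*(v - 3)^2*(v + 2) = v^4 - 8*v^3 + 13*v^2 + 30*v - 72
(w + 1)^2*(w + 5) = w^3 + 7*w^2 + 11*w + 5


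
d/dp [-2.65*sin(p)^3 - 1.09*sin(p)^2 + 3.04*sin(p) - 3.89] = (-7.95*sin(p)^2 - 2.18*sin(p) + 3.04)*cos(p)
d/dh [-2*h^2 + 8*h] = 8 - 4*h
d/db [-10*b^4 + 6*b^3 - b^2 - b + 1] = -40*b^3 + 18*b^2 - 2*b - 1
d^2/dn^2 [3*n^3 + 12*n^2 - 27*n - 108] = 18*n + 24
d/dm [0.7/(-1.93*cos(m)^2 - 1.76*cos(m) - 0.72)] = -(2.702*cos(m) + 1.232)*sin(m)/(1.93*cos(m)^2 + 1.76*cos(m) + 0.72)^2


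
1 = 1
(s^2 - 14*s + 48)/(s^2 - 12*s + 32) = (s - 6)/(s - 4)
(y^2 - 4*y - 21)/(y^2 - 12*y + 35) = (y + 3)/(y - 5)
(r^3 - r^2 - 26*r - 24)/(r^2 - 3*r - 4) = (r^2 - 2*r - 24)/(r - 4)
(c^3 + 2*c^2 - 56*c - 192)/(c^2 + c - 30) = (c^2 - 4*c - 32)/(c - 5)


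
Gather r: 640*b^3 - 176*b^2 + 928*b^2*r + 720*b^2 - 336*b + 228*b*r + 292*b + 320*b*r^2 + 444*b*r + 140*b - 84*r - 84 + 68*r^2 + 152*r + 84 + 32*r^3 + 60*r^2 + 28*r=640*b^3 + 544*b^2 + 96*b + 32*r^3 + r^2*(320*b + 128) + r*(928*b^2 + 672*b + 96)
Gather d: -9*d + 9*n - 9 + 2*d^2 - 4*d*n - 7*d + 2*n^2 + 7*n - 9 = 2*d^2 + d*(-4*n - 16) + 2*n^2 + 16*n - 18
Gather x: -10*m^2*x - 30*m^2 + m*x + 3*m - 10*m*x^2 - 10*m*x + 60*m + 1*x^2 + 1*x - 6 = -30*m^2 + 63*m + x^2*(1 - 10*m) + x*(-10*m^2 - 9*m + 1) - 6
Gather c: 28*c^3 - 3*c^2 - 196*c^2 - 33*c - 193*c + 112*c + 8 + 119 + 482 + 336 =28*c^3 - 199*c^2 - 114*c + 945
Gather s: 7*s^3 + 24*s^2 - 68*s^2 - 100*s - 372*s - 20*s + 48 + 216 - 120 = 7*s^3 - 44*s^2 - 492*s + 144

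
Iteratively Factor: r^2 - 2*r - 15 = (r + 3)*(r - 5)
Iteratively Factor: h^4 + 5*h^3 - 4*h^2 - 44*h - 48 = (h + 2)*(h^3 + 3*h^2 - 10*h - 24) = (h + 2)*(h + 4)*(h^2 - h - 6) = (h - 3)*(h + 2)*(h + 4)*(h + 2)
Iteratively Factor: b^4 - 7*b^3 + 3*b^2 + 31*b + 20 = (b - 4)*(b^3 - 3*b^2 - 9*b - 5) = (b - 4)*(b + 1)*(b^2 - 4*b - 5) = (b - 4)*(b + 1)^2*(b - 5)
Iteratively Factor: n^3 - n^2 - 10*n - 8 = (n + 2)*(n^2 - 3*n - 4) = (n + 1)*(n + 2)*(n - 4)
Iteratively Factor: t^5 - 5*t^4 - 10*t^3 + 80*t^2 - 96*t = (t + 4)*(t^4 - 9*t^3 + 26*t^2 - 24*t) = (t - 3)*(t + 4)*(t^3 - 6*t^2 + 8*t) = (t - 3)*(t - 2)*(t + 4)*(t^2 - 4*t) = t*(t - 3)*(t - 2)*(t + 4)*(t - 4)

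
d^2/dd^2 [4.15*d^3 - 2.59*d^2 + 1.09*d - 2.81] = 24.9*d - 5.18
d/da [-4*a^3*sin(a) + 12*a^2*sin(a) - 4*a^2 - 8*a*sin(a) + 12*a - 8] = -4*a^3*cos(a) + 12*sqrt(2)*a^2*cos(a + pi/4) + 24*a*sin(a) - 8*a*cos(a) - 8*a - 8*sin(a) + 12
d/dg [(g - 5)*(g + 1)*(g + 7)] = 3*g^2 + 6*g - 33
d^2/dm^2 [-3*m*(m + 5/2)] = -6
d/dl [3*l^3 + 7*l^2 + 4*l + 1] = 9*l^2 + 14*l + 4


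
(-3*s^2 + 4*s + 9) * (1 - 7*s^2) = 21*s^4 - 28*s^3 - 66*s^2 + 4*s + 9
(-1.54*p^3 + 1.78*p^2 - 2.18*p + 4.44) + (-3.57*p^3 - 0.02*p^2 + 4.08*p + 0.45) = -5.11*p^3 + 1.76*p^2 + 1.9*p + 4.89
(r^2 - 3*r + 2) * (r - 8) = r^3 - 11*r^2 + 26*r - 16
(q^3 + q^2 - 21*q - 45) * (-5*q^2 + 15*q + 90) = -5*q^5 + 10*q^4 + 210*q^3 - 2565*q - 4050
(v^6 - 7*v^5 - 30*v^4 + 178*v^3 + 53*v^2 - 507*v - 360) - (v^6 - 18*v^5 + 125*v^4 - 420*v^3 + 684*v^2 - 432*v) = 11*v^5 - 155*v^4 + 598*v^3 - 631*v^2 - 75*v - 360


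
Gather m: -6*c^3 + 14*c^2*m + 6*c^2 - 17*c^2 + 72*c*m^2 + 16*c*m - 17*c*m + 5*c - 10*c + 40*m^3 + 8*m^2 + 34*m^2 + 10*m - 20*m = -6*c^3 - 11*c^2 - 5*c + 40*m^3 + m^2*(72*c + 42) + m*(14*c^2 - c - 10)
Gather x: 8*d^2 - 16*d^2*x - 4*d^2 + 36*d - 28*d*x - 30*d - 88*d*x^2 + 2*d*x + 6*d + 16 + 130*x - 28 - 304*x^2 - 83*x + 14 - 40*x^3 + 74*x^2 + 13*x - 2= 4*d^2 + 12*d - 40*x^3 + x^2*(-88*d - 230) + x*(-16*d^2 - 26*d + 60)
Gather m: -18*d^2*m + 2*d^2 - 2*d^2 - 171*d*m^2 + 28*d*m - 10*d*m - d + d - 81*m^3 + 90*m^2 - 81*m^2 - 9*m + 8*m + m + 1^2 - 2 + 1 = -81*m^3 + m^2*(9 - 171*d) + m*(-18*d^2 + 18*d)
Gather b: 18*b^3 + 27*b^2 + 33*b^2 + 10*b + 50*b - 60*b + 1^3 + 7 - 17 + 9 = 18*b^3 + 60*b^2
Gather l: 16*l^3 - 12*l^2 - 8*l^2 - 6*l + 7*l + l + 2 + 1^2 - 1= 16*l^3 - 20*l^2 + 2*l + 2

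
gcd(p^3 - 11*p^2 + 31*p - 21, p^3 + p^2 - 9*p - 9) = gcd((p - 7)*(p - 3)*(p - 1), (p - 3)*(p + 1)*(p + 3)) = p - 3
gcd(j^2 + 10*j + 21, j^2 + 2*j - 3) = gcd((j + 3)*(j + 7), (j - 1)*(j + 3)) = j + 3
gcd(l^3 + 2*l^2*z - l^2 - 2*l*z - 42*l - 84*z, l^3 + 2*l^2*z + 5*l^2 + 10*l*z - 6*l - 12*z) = l^2 + 2*l*z + 6*l + 12*z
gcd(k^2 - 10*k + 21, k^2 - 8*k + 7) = k - 7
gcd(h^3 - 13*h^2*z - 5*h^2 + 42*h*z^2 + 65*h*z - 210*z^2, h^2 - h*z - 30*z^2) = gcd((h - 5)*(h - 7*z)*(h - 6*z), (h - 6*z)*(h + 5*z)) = -h + 6*z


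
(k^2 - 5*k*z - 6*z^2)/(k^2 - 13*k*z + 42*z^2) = (-k - z)/(-k + 7*z)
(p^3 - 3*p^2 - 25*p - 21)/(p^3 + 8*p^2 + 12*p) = (p^3 - 3*p^2 - 25*p - 21)/(p*(p^2 + 8*p + 12))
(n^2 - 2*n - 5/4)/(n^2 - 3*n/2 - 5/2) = (n + 1/2)/(n + 1)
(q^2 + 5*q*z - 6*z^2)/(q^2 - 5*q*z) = (q^2 + 5*q*z - 6*z^2)/(q*(q - 5*z))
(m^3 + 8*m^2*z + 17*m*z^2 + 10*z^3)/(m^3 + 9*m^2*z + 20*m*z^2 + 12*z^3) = (m + 5*z)/(m + 6*z)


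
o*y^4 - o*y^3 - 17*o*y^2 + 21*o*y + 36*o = (y - 3)^2*(y + 4)*(o*y + o)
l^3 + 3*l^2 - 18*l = l*(l - 3)*(l + 6)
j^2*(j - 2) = j^3 - 2*j^2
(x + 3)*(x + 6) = x^2 + 9*x + 18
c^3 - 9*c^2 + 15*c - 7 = (c - 7)*(c - 1)^2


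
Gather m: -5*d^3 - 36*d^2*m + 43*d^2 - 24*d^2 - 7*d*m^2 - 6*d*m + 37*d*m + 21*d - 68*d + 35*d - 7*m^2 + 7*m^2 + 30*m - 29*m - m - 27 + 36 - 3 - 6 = -5*d^3 + 19*d^2 - 7*d*m^2 - 12*d + m*(-36*d^2 + 31*d)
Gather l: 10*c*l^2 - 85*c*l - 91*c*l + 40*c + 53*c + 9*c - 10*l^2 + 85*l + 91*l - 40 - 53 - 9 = 102*c + l^2*(10*c - 10) + l*(176 - 176*c) - 102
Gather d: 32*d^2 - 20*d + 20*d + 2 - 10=32*d^2 - 8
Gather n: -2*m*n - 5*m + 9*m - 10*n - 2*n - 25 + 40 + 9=4*m + n*(-2*m - 12) + 24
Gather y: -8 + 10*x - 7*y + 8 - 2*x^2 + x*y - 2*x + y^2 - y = -2*x^2 + 8*x + y^2 + y*(x - 8)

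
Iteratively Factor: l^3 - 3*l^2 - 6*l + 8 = (l - 1)*(l^2 - 2*l - 8) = (l - 4)*(l - 1)*(l + 2)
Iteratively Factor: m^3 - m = (m - 1)*(m^2 + m) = m*(m - 1)*(m + 1)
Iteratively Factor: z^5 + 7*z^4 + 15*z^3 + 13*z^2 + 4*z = (z + 1)*(z^4 + 6*z^3 + 9*z^2 + 4*z) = (z + 1)^2*(z^3 + 5*z^2 + 4*z) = (z + 1)^3*(z^2 + 4*z) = z*(z + 1)^3*(z + 4)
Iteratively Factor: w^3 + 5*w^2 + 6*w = (w + 3)*(w^2 + 2*w) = (w + 2)*(w + 3)*(w)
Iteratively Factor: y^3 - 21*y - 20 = (y - 5)*(y^2 + 5*y + 4) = (y - 5)*(y + 1)*(y + 4)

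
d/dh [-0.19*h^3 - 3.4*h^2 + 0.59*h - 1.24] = -0.57*h^2 - 6.8*h + 0.59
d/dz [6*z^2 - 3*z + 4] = 12*z - 3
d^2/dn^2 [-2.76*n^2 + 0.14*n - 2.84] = -5.52000000000000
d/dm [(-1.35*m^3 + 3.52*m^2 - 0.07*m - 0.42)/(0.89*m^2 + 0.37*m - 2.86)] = (-1.2015*m^4 - 0.999*m^3 + 12.9477*m^2 - 19.3868*m + 0.3556)/(0.7921*m^4 + 0.6586*m^3 - 4.9539*m^2 - 2.1164*m + 8.1796)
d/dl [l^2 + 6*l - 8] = 2*l + 6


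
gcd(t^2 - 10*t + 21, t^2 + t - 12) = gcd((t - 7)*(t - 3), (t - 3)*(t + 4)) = t - 3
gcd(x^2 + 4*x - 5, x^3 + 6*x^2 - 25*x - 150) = x + 5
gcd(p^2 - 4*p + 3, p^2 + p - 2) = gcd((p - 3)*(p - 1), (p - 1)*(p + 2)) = p - 1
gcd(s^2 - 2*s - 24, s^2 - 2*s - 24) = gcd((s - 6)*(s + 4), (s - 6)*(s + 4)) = s^2 - 2*s - 24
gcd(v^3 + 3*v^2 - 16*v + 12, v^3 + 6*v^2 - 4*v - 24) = v^2 + 4*v - 12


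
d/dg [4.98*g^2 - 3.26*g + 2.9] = 9.96*g - 3.26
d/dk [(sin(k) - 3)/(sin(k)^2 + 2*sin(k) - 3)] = (6*sin(k) + cos(k)^2 + 2)*cos(k)/(sin(k)^2 + 2*sin(k) - 3)^2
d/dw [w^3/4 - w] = 3*w^2/4 - 1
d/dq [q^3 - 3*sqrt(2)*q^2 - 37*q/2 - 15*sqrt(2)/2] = 3*q^2 - 6*sqrt(2)*q - 37/2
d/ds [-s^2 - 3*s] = -2*s - 3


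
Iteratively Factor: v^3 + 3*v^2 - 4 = (v - 1)*(v^2 + 4*v + 4) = (v - 1)*(v + 2)*(v + 2)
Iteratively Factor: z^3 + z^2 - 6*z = (z)*(z^2 + z - 6) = z*(z - 2)*(z + 3)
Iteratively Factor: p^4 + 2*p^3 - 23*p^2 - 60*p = (p + 3)*(p^3 - p^2 - 20*p) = (p - 5)*(p + 3)*(p^2 + 4*p) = p*(p - 5)*(p + 3)*(p + 4)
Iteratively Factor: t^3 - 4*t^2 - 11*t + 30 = (t + 3)*(t^2 - 7*t + 10) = (t - 2)*(t + 3)*(t - 5)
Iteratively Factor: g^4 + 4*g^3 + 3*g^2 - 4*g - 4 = (g + 1)*(g^3 + 3*g^2 - 4) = (g + 1)*(g + 2)*(g^2 + g - 2) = (g - 1)*(g + 1)*(g + 2)*(g + 2)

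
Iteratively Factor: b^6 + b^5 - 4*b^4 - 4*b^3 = (b - 2)*(b^5 + 3*b^4 + 2*b^3) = b*(b - 2)*(b^4 + 3*b^3 + 2*b^2) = b*(b - 2)*(b + 2)*(b^3 + b^2) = b*(b - 2)*(b + 1)*(b + 2)*(b^2) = b^2*(b - 2)*(b + 1)*(b + 2)*(b)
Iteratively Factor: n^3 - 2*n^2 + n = (n - 1)*(n^2 - n) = (n - 1)^2*(n)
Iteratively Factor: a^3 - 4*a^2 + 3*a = (a - 3)*(a^2 - a) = (a - 3)*(a - 1)*(a)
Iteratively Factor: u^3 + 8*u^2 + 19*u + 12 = (u + 4)*(u^2 + 4*u + 3) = (u + 3)*(u + 4)*(u + 1)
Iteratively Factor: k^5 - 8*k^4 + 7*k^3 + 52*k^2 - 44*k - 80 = (k - 2)*(k^4 - 6*k^3 - 5*k^2 + 42*k + 40) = (k - 4)*(k - 2)*(k^3 - 2*k^2 - 13*k - 10) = (k - 4)*(k - 2)*(k + 2)*(k^2 - 4*k - 5) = (k - 5)*(k - 4)*(k - 2)*(k + 2)*(k + 1)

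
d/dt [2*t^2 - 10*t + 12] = 4*t - 10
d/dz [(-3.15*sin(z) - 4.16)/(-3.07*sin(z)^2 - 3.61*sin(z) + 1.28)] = (-25.5424*sin(z) + 4.83525*cos(2*z) - 23.88485)*cos(z)/(3.07*sin(z)^2 + 3.61*sin(z) - 1.28)^2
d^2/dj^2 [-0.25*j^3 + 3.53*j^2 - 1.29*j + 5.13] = 7.06 - 1.5*j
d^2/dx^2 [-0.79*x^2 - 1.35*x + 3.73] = -1.58000000000000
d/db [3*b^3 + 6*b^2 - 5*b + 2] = 9*b^2 + 12*b - 5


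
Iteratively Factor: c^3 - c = (c + 1)*(c^2 - c) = c*(c + 1)*(c - 1)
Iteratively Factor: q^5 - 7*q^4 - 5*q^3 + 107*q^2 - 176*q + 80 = (q - 5)*(q^4 - 2*q^3 - 15*q^2 + 32*q - 16) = (q - 5)*(q + 4)*(q^3 - 6*q^2 + 9*q - 4) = (q - 5)*(q - 4)*(q + 4)*(q^2 - 2*q + 1) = (q - 5)*(q - 4)*(q - 1)*(q + 4)*(q - 1)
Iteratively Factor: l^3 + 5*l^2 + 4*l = (l)*(l^2 + 5*l + 4) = l*(l + 1)*(l + 4)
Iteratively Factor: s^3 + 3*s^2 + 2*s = (s)*(s^2 + 3*s + 2) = s*(s + 2)*(s + 1)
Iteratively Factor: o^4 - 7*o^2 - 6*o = (o + 2)*(o^3 - 2*o^2 - 3*o) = (o - 3)*(o + 2)*(o^2 + o) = o*(o - 3)*(o + 2)*(o + 1)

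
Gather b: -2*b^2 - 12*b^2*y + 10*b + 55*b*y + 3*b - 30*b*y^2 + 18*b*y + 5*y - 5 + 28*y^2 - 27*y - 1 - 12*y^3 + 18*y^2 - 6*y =b^2*(-12*y - 2) + b*(-30*y^2 + 73*y + 13) - 12*y^3 + 46*y^2 - 28*y - 6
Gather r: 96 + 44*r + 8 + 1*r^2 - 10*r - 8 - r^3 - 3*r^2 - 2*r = -r^3 - 2*r^2 + 32*r + 96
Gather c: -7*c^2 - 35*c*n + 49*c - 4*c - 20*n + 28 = -7*c^2 + c*(45 - 35*n) - 20*n + 28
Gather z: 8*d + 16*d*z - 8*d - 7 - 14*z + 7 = z*(16*d - 14)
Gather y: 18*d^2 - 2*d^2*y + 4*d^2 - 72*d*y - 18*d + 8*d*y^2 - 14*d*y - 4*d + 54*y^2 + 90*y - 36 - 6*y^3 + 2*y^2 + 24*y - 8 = 22*d^2 - 22*d - 6*y^3 + y^2*(8*d + 56) + y*(-2*d^2 - 86*d + 114) - 44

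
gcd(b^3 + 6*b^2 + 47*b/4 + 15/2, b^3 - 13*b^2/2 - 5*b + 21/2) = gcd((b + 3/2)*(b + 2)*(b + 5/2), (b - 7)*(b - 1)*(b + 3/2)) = b + 3/2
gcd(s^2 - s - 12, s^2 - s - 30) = 1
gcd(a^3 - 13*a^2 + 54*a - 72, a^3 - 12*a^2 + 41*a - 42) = a - 3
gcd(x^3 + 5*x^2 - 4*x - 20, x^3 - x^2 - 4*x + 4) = x^2 - 4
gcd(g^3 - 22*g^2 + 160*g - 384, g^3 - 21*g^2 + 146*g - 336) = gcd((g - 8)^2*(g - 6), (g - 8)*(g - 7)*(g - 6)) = g^2 - 14*g + 48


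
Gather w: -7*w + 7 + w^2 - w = w^2 - 8*w + 7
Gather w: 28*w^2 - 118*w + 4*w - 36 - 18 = 28*w^2 - 114*w - 54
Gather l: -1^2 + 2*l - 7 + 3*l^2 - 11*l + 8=3*l^2 - 9*l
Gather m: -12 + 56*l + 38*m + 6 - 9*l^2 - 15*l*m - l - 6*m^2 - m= -9*l^2 + 55*l - 6*m^2 + m*(37 - 15*l) - 6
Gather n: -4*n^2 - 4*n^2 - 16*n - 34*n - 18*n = -8*n^2 - 68*n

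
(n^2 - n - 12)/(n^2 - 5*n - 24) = (n - 4)/(n - 8)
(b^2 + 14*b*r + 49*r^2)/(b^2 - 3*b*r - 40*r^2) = (-b^2 - 14*b*r - 49*r^2)/(-b^2 + 3*b*r + 40*r^2)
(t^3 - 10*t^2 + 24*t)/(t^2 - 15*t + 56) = t*(t^2 - 10*t + 24)/(t^2 - 15*t + 56)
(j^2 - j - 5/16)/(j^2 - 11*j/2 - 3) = (-16*j^2 + 16*j + 5)/(8*(-2*j^2 + 11*j + 6))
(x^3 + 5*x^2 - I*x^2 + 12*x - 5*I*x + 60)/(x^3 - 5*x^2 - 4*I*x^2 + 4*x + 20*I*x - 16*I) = (x^2 + x*(5 + 3*I) + 15*I)/(x^2 - 5*x + 4)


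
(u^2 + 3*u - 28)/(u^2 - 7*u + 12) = (u + 7)/(u - 3)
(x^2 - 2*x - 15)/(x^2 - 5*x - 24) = (x - 5)/(x - 8)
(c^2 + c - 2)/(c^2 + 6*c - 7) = (c + 2)/(c + 7)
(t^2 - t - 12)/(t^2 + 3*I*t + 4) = (t^2 - t - 12)/(t^2 + 3*I*t + 4)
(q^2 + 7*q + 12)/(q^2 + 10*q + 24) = (q + 3)/(q + 6)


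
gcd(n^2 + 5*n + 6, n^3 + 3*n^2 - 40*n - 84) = n + 2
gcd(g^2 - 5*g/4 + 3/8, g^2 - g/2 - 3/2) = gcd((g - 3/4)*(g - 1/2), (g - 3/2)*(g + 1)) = 1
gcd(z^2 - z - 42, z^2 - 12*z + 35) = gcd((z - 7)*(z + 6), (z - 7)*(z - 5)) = z - 7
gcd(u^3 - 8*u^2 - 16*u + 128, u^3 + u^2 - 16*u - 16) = u^2 - 16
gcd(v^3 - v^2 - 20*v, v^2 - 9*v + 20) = v - 5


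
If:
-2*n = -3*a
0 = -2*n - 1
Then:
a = -1/3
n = -1/2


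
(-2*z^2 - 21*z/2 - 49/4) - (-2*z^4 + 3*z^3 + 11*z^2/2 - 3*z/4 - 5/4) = 2*z^4 - 3*z^3 - 15*z^2/2 - 39*z/4 - 11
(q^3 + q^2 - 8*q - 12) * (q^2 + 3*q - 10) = q^5 + 4*q^4 - 15*q^3 - 46*q^2 + 44*q + 120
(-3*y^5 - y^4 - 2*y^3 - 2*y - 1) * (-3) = 9*y^5 + 3*y^4 + 6*y^3 + 6*y + 3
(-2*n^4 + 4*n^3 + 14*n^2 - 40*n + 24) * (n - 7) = -2*n^5 + 18*n^4 - 14*n^3 - 138*n^2 + 304*n - 168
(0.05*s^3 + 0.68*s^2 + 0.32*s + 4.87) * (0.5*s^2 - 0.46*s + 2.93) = 0.025*s^5 + 0.317*s^4 - 0.00630000000000003*s^3 + 4.2802*s^2 - 1.3026*s + 14.2691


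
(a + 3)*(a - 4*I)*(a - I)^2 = a^4 + 3*a^3 - 6*I*a^3 - 9*a^2 - 18*I*a^2 - 27*a + 4*I*a + 12*I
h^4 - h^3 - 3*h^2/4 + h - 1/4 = (h - 1)*(h - 1/2)^2*(h + 1)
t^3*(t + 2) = t^4 + 2*t^3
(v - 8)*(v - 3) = v^2 - 11*v + 24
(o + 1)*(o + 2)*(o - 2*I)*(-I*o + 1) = -I*o^4 - o^3 - 3*I*o^3 - 3*o^2 - 4*I*o^2 - 2*o - 6*I*o - 4*I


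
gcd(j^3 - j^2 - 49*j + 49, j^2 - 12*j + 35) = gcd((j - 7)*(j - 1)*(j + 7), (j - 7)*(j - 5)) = j - 7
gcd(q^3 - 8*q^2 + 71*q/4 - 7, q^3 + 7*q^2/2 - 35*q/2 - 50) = q - 4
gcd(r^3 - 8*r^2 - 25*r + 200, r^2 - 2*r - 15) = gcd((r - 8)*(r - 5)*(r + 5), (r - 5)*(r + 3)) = r - 5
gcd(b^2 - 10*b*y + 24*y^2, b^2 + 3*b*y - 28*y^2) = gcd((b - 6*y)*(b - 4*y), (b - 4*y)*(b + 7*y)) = -b + 4*y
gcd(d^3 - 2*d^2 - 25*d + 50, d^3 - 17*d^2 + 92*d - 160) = d - 5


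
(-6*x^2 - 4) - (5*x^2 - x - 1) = -11*x^2 + x - 3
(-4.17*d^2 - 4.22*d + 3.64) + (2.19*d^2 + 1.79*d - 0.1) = -1.98*d^2 - 2.43*d + 3.54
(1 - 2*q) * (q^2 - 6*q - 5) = -2*q^3 + 13*q^2 + 4*q - 5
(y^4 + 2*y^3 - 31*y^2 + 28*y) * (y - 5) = y^5 - 3*y^4 - 41*y^3 + 183*y^2 - 140*y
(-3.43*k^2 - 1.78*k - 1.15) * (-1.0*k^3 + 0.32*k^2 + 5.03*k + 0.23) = 3.43*k^5 + 0.6824*k^4 - 16.6725*k^3 - 10.1103*k^2 - 6.1939*k - 0.2645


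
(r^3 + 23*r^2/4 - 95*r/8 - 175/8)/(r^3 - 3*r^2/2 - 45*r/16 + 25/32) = 4*(r + 7)/(4*r - 1)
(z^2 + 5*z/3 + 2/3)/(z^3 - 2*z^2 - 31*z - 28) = (z + 2/3)/(z^2 - 3*z - 28)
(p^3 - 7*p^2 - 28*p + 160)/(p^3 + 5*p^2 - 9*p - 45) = (p^2 - 12*p + 32)/(p^2 - 9)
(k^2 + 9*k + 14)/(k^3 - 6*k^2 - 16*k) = (k + 7)/(k*(k - 8))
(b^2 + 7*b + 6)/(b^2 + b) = (b + 6)/b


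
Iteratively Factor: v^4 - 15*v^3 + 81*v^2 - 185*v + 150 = (v - 5)*(v^3 - 10*v^2 + 31*v - 30) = (v - 5)*(v - 3)*(v^2 - 7*v + 10) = (v - 5)*(v - 3)*(v - 2)*(v - 5)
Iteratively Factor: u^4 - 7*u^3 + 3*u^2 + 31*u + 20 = (u - 5)*(u^3 - 2*u^2 - 7*u - 4) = (u - 5)*(u - 4)*(u^2 + 2*u + 1) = (u - 5)*(u - 4)*(u + 1)*(u + 1)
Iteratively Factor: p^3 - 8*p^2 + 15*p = (p - 3)*(p^2 - 5*p) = p*(p - 3)*(p - 5)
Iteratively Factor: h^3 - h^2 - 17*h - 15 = (h + 1)*(h^2 - 2*h - 15) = (h + 1)*(h + 3)*(h - 5)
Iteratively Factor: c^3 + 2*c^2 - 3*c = (c - 1)*(c^2 + 3*c) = (c - 1)*(c + 3)*(c)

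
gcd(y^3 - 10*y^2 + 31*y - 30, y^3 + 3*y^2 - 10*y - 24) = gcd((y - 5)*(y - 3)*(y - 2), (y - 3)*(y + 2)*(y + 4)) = y - 3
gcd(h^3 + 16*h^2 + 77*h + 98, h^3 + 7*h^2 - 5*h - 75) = 1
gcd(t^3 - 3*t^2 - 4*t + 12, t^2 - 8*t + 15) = t - 3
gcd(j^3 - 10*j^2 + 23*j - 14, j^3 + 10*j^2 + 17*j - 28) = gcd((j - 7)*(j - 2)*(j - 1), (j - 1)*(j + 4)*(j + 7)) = j - 1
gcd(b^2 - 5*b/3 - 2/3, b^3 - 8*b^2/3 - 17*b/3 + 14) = b - 2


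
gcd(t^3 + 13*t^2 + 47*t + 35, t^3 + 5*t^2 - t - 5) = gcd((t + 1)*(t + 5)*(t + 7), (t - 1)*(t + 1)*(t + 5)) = t^2 + 6*t + 5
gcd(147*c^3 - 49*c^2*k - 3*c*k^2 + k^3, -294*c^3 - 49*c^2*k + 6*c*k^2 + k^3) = 49*c^2 - k^2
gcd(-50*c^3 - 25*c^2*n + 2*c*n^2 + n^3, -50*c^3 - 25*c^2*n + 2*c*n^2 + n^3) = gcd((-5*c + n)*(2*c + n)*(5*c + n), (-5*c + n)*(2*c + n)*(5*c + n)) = 50*c^3 + 25*c^2*n - 2*c*n^2 - n^3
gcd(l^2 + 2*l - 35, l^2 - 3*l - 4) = 1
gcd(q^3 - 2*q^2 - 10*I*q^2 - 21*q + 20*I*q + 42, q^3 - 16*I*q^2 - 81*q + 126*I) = q^2 - 10*I*q - 21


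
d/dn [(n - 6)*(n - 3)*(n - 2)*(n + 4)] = 4*n^3 - 21*n^2 - 16*n + 108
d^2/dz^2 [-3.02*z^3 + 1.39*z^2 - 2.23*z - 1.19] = 2.78 - 18.12*z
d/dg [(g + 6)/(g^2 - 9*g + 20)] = (g^2 - 9*g - (g + 6)*(2*g - 9) + 20)/(g^2 - 9*g + 20)^2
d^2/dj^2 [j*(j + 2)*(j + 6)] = 6*j + 16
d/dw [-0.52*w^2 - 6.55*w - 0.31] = -1.04*w - 6.55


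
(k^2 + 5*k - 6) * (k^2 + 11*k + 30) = k^4 + 16*k^3 + 79*k^2 + 84*k - 180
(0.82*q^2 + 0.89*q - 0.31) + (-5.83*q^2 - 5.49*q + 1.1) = -5.01*q^2 - 4.6*q + 0.79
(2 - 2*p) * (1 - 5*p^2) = 10*p^3 - 10*p^2 - 2*p + 2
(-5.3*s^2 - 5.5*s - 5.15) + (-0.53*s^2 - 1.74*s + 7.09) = -5.83*s^2 - 7.24*s + 1.94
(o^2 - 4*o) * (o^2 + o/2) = o^4 - 7*o^3/2 - 2*o^2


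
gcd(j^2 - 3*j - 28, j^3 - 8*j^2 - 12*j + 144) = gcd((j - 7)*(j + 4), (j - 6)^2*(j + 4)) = j + 4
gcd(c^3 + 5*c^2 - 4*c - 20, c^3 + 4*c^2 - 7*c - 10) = c^2 + 3*c - 10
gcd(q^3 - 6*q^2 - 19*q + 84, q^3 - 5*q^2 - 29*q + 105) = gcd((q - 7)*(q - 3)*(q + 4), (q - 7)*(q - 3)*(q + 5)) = q^2 - 10*q + 21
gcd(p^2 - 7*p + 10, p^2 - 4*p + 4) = p - 2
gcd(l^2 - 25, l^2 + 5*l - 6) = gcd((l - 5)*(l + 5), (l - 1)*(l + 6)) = 1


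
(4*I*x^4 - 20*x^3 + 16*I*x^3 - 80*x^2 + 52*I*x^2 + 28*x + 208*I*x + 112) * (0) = 0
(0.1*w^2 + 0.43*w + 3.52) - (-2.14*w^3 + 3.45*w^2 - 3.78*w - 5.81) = 2.14*w^3 - 3.35*w^2 + 4.21*w + 9.33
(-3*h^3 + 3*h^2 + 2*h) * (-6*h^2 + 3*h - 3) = 18*h^5 - 27*h^4 + 6*h^3 - 3*h^2 - 6*h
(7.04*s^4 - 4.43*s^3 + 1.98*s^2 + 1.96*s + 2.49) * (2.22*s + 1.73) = 15.6288*s^5 + 2.3446*s^4 - 3.2683*s^3 + 7.7766*s^2 + 8.9186*s + 4.3077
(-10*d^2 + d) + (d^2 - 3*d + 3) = -9*d^2 - 2*d + 3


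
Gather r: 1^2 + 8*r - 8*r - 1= 0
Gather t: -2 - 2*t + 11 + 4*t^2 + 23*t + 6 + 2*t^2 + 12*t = 6*t^2 + 33*t + 15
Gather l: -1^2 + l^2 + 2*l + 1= l^2 + 2*l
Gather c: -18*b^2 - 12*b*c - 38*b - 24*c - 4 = -18*b^2 - 38*b + c*(-12*b - 24) - 4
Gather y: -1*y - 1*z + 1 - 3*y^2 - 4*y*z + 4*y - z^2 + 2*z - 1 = -3*y^2 + y*(3 - 4*z) - z^2 + z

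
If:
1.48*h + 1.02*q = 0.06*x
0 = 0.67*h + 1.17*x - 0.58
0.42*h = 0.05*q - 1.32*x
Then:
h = 2.50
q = -3.68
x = -0.93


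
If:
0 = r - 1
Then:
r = 1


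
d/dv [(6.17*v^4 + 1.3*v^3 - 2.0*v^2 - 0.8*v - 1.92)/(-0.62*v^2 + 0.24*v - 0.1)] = (-7.6508*v^5 + 3.6364*v^4 - 1.844*v^3 - 1.366*v^2 - 1.9808*v + 0.5408)/(0.3844*v^4 - 0.2976*v^3 + 0.1816*v^2 - 0.048*v + 0.01)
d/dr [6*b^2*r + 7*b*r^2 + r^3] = 6*b^2 + 14*b*r + 3*r^2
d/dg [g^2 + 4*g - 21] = 2*g + 4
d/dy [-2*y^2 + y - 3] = 1 - 4*y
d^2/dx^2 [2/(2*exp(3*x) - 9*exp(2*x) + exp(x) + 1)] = 2*((-18*exp(2*x) + 36*exp(x) - 1)*(2*exp(3*x) - 9*exp(2*x) + exp(x) + 1) + 2*(6*exp(2*x) - 18*exp(x) + 1)^2*exp(x))*exp(x)/(2*exp(3*x) - 9*exp(2*x) + exp(x) + 1)^3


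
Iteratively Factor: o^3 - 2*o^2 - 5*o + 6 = (o + 2)*(o^2 - 4*o + 3) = (o - 1)*(o + 2)*(o - 3)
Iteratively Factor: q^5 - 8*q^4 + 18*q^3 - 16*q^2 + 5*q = (q - 1)*(q^4 - 7*q^3 + 11*q^2 - 5*q) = (q - 1)^2*(q^3 - 6*q^2 + 5*q) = (q - 5)*(q - 1)^2*(q^2 - q) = (q - 5)*(q - 1)^3*(q)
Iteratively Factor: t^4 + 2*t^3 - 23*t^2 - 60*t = (t + 4)*(t^3 - 2*t^2 - 15*t) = (t + 3)*(t + 4)*(t^2 - 5*t) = (t - 5)*(t + 3)*(t + 4)*(t)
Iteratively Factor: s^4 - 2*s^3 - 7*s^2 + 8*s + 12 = (s + 1)*(s^3 - 3*s^2 - 4*s + 12) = (s - 2)*(s + 1)*(s^2 - s - 6) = (s - 2)*(s + 1)*(s + 2)*(s - 3)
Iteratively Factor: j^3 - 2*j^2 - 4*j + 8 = (j - 2)*(j^2 - 4) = (j - 2)^2*(j + 2)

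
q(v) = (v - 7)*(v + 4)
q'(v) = 2*v - 3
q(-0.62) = -25.76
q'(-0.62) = -4.24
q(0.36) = -28.95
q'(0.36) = -2.28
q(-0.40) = -26.64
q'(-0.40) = -3.80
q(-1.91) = -18.62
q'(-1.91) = -6.82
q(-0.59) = -25.88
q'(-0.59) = -4.18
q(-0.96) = -24.20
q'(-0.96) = -4.92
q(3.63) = -25.71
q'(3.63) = 4.26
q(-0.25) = -27.19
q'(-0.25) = -3.50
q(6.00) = -10.00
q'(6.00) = 9.00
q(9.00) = 26.00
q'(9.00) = 15.00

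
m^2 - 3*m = m*(m - 3)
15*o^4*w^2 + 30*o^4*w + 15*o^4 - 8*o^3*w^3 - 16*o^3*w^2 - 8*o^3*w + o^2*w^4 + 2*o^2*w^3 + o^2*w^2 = (-5*o + w)*(-3*o + w)*(o*w + o)^2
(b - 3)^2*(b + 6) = b^3 - 27*b + 54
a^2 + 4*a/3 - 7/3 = (a - 1)*(a + 7/3)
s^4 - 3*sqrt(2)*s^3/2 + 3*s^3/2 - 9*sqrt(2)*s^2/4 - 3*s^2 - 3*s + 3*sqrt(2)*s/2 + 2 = (s - 1/2)*(s + 2)*(s - 2*sqrt(2))*(s + sqrt(2)/2)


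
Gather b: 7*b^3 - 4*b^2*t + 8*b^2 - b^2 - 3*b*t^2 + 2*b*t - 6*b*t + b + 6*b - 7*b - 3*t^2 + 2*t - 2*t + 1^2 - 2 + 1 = 7*b^3 + b^2*(7 - 4*t) + b*(-3*t^2 - 4*t) - 3*t^2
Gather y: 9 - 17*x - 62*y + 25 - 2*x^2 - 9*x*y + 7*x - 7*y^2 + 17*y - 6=-2*x^2 - 10*x - 7*y^2 + y*(-9*x - 45) + 28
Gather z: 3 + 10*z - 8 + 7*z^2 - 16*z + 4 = 7*z^2 - 6*z - 1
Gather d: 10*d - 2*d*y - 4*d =d*(6 - 2*y)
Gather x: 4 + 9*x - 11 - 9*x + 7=0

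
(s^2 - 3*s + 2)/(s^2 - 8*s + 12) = (s - 1)/(s - 6)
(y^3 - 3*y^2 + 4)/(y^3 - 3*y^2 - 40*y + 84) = (y^2 - y - 2)/(y^2 - y - 42)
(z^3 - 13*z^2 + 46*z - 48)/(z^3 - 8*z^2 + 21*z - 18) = (z - 8)/(z - 3)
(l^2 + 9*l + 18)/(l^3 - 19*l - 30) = (l + 6)/(l^2 - 3*l - 10)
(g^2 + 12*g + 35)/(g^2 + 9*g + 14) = (g + 5)/(g + 2)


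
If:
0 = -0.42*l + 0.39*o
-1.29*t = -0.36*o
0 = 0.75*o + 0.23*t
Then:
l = 0.00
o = 0.00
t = 0.00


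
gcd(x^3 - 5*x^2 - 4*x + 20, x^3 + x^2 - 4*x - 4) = x^2 - 4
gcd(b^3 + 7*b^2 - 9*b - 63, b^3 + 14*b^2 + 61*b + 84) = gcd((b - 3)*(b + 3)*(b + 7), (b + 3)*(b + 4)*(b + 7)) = b^2 + 10*b + 21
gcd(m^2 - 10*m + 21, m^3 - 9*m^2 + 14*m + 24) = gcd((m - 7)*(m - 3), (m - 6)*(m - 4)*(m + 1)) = 1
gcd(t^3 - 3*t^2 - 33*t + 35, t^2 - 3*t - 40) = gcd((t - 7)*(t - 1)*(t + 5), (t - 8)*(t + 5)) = t + 5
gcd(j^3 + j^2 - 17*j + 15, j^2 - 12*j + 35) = 1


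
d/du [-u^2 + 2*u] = 2 - 2*u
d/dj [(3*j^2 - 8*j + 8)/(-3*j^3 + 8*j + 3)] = (2*(3*j - 4)*(-3*j^3 + 8*j + 3) + (9*j^2 - 8)*(3*j^2 - 8*j + 8))/(-3*j^3 + 8*j + 3)^2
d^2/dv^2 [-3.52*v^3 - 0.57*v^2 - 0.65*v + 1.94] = -21.12*v - 1.14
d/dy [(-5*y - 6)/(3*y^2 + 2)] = (15*y^2 + 36*y - 10)/(9*y^4 + 12*y^2 + 4)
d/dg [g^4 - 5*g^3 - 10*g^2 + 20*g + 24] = 4*g^3 - 15*g^2 - 20*g + 20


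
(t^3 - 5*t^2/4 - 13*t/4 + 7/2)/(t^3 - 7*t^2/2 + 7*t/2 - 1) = (4*t + 7)/(2*(2*t - 1))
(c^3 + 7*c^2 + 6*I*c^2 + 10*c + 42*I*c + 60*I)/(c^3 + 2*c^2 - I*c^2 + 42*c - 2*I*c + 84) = (c + 5)/(c - 7*I)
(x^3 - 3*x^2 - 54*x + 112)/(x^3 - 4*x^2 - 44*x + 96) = (x + 7)/(x + 6)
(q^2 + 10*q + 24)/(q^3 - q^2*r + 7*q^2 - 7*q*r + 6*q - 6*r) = (q + 4)/(q^2 - q*r + q - r)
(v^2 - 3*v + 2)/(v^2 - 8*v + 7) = (v - 2)/(v - 7)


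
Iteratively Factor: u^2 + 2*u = (u)*(u + 2)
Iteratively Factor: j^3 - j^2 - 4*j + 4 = (j + 2)*(j^2 - 3*j + 2) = (j - 2)*(j + 2)*(j - 1)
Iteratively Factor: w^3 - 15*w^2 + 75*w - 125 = (w - 5)*(w^2 - 10*w + 25) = (w - 5)^2*(w - 5)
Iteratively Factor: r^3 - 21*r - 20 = (r - 5)*(r^2 + 5*r + 4) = (r - 5)*(r + 4)*(r + 1)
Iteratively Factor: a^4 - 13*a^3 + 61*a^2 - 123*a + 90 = (a - 2)*(a^3 - 11*a^2 + 39*a - 45) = (a - 3)*(a - 2)*(a^2 - 8*a + 15) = (a - 3)^2*(a - 2)*(a - 5)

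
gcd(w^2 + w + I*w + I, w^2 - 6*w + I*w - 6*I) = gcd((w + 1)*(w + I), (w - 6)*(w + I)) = w + I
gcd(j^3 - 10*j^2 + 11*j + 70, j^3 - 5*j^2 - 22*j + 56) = j - 7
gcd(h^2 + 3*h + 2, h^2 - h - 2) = h + 1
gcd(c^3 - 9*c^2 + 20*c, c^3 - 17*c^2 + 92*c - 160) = c^2 - 9*c + 20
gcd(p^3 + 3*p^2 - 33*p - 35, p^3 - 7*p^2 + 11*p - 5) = p - 5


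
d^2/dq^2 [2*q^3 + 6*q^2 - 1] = 12*q + 12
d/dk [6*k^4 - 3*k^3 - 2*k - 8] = 24*k^3 - 9*k^2 - 2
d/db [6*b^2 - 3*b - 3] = 12*b - 3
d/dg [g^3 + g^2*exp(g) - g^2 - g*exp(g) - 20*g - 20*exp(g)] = g^2*exp(g) + 3*g^2 + g*exp(g) - 2*g - 21*exp(g) - 20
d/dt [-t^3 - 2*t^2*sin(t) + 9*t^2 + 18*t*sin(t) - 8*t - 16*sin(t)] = -2*t^2*cos(t) - 3*t^2 - 4*t*sin(t) + 18*t*cos(t) + 18*t + 18*sin(t) - 16*cos(t) - 8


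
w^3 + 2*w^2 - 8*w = w*(w - 2)*(w + 4)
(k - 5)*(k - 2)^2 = k^3 - 9*k^2 + 24*k - 20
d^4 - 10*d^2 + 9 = (d - 3)*(d - 1)*(d + 1)*(d + 3)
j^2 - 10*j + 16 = (j - 8)*(j - 2)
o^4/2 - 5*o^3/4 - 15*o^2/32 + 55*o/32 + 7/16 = (o/2 + 1/2)*(o - 2)*(o - 7/4)*(o + 1/4)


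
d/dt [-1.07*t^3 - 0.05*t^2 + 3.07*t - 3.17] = -3.21*t^2 - 0.1*t + 3.07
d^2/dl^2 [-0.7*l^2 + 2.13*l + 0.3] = -1.40000000000000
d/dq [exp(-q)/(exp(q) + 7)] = (-2*exp(q) - 7)*exp(-q)/(exp(2*q) + 14*exp(q) + 49)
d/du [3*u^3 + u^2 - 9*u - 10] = 9*u^2 + 2*u - 9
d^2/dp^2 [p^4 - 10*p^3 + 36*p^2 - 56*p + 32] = 12*p^2 - 60*p + 72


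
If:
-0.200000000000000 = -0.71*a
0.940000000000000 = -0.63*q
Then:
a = 0.28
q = -1.49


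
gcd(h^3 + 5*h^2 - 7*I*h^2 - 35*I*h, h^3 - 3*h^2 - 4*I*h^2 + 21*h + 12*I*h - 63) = h - 7*I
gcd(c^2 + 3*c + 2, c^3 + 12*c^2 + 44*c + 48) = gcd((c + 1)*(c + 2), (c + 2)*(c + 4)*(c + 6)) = c + 2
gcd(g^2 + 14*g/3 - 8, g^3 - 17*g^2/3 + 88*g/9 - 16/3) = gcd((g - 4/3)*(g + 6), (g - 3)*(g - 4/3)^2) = g - 4/3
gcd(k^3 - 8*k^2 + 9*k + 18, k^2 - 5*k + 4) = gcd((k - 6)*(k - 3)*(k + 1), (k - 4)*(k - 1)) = 1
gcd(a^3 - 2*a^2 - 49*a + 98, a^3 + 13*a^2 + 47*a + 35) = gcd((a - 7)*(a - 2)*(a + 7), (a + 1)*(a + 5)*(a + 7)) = a + 7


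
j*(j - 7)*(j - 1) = j^3 - 8*j^2 + 7*j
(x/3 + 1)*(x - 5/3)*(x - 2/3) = x^3/3 + 2*x^2/9 - 53*x/27 + 10/9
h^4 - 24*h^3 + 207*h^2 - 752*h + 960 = (h - 8)^2*(h - 5)*(h - 3)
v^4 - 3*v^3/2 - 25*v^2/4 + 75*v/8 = v*(v - 5/2)*(v - 3/2)*(v + 5/2)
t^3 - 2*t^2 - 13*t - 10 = (t - 5)*(t + 1)*(t + 2)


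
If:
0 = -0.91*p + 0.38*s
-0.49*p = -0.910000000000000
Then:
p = 1.86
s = 4.45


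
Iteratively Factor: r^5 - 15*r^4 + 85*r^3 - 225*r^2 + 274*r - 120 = (r - 4)*(r^4 - 11*r^3 + 41*r^2 - 61*r + 30) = (r - 4)*(r - 2)*(r^3 - 9*r^2 + 23*r - 15) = (r - 5)*(r - 4)*(r - 2)*(r^2 - 4*r + 3) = (r - 5)*(r - 4)*(r - 2)*(r - 1)*(r - 3)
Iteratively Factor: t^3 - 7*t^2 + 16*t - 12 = (t - 2)*(t^2 - 5*t + 6) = (t - 3)*(t - 2)*(t - 2)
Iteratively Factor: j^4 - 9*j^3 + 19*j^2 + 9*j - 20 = (j - 4)*(j^3 - 5*j^2 - j + 5) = (j - 4)*(j - 1)*(j^2 - 4*j - 5) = (j - 4)*(j - 1)*(j + 1)*(j - 5)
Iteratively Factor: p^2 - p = (p)*(p - 1)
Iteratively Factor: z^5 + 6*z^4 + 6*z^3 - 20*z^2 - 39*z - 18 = (z + 1)*(z^4 + 5*z^3 + z^2 - 21*z - 18) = (z + 1)*(z + 3)*(z^3 + 2*z^2 - 5*z - 6) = (z + 1)*(z + 3)^2*(z^2 - z - 2) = (z - 2)*(z + 1)*(z + 3)^2*(z + 1)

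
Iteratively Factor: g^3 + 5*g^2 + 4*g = (g + 1)*(g^2 + 4*g) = g*(g + 1)*(g + 4)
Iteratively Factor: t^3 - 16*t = (t)*(t^2 - 16) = t*(t - 4)*(t + 4)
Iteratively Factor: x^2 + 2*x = (x + 2)*(x)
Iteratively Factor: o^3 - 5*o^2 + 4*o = (o)*(o^2 - 5*o + 4) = o*(o - 4)*(o - 1)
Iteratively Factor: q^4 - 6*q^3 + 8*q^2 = (q - 4)*(q^3 - 2*q^2) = (q - 4)*(q - 2)*(q^2) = q*(q - 4)*(q - 2)*(q)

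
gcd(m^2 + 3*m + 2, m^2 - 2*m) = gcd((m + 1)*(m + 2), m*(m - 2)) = 1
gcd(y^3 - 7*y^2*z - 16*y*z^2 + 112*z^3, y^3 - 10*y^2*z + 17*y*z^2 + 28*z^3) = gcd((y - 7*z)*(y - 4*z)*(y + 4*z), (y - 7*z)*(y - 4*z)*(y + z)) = y^2 - 11*y*z + 28*z^2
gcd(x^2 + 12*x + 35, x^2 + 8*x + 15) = x + 5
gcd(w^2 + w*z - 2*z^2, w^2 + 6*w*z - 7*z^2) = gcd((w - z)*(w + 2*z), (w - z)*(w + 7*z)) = -w + z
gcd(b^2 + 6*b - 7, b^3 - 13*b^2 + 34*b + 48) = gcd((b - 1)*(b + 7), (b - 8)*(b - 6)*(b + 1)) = 1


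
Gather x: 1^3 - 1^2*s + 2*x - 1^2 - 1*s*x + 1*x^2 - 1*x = -s + x^2 + x*(1 - s)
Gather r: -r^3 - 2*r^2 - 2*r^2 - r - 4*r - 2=-r^3 - 4*r^2 - 5*r - 2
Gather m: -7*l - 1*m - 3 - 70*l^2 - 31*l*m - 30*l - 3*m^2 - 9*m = -70*l^2 - 37*l - 3*m^2 + m*(-31*l - 10) - 3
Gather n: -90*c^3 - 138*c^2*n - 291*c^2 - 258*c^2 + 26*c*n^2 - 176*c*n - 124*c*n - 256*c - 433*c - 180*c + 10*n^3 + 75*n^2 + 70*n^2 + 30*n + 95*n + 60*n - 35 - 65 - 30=-90*c^3 - 549*c^2 - 869*c + 10*n^3 + n^2*(26*c + 145) + n*(-138*c^2 - 300*c + 185) - 130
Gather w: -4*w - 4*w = -8*w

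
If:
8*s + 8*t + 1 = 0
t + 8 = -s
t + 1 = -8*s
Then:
No Solution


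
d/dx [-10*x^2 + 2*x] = 2 - 20*x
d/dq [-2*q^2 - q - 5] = -4*q - 1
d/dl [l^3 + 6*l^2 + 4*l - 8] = 3*l^2 + 12*l + 4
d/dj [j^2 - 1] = 2*j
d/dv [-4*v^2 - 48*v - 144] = -8*v - 48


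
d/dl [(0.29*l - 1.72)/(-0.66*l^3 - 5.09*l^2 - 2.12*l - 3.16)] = (0.3828*l^3 - 1.9295*l^2 - 17.5096*l - 4.5628)/(0.4356*l^6 + 6.7188*l^5 + 28.7065*l^4 + 25.7528*l^3 + 36.6632*l^2 + 13.3984*l + 9.9856)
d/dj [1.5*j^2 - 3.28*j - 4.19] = 3.0*j - 3.28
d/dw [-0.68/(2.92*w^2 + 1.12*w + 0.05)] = (3.9712*w + 0.7616)/(2.92*w^2 + 1.12*w + 0.05)^2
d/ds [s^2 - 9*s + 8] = 2*s - 9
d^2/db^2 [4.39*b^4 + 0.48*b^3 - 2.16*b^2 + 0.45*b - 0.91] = 52.68*b^2 + 2.88*b - 4.32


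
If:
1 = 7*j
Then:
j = 1/7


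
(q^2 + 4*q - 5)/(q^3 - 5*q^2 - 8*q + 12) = (q + 5)/(q^2 - 4*q - 12)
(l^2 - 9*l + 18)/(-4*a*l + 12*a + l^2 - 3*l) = (6 - l)/(4*a - l)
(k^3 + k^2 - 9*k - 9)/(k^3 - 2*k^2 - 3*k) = (k + 3)/k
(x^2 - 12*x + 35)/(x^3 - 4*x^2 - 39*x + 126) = (x - 5)/(x^2 + 3*x - 18)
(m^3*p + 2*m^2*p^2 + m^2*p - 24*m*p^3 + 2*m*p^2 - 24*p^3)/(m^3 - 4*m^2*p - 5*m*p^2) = p*(-m^3 - 2*m^2*p - m^2 + 24*m*p^2 - 2*m*p + 24*p^2)/(m*(-m^2 + 4*m*p + 5*p^2))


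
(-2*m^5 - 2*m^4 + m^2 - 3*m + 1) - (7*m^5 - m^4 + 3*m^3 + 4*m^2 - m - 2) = -9*m^5 - m^4 - 3*m^3 - 3*m^2 - 2*m + 3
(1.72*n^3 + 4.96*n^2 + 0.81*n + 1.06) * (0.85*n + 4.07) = 1.462*n^4 + 11.2164*n^3 + 20.8757*n^2 + 4.1977*n + 4.3142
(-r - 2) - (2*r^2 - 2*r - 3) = -2*r^2 + r + 1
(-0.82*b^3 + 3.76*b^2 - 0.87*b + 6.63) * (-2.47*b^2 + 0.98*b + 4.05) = 2.0254*b^5 - 10.0908*b^4 + 2.5127*b^3 - 2.0007*b^2 + 2.9739*b + 26.8515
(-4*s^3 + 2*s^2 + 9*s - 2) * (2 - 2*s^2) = 8*s^5 - 4*s^4 - 26*s^3 + 8*s^2 + 18*s - 4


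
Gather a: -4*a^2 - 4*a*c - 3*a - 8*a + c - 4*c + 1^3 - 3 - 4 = -4*a^2 + a*(-4*c - 11) - 3*c - 6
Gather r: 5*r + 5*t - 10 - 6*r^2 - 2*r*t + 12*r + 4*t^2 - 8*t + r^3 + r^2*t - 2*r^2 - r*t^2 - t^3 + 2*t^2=r^3 + r^2*(t - 8) + r*(-t^2 - 2*t + 17) - t^3 + 6*t^2 - 3*t - 10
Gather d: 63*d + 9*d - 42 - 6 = 72*d - 48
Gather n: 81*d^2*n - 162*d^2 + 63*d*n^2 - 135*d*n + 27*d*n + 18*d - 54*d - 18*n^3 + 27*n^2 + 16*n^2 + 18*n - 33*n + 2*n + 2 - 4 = -162*d^2 - 36*d - 18*n^3 + n^2*(63*d + 43) + n*(81*d^2 - 108*d - 13) - 2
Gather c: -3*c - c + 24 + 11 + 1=36 - 4*c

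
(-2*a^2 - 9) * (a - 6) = -2*a^3 + 12*a^2 - 9*a + 54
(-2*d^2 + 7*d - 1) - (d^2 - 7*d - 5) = -3*d^2 + 14*d + 4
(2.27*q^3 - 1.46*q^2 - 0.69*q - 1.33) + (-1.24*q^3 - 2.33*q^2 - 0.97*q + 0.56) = 1.03*q^3 - 3.79*q^2 - 1.66*q - 0.77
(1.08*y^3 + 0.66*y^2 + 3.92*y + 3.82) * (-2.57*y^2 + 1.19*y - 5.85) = -2.7756*y^5 - 0.411*y^4 - 15.607*y^3 - 9.0136*y^2 - 18.3862*y - 22.347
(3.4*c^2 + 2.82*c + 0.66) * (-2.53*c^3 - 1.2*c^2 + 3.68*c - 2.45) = -8.602*c^5 - 11.2146*c^4 + 7.4582*c^3 + 1.2556*c^2 - 4.4802*c - 1.617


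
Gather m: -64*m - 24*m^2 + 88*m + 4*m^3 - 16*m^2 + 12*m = 4*m^3 - 40*m^2 + 36*m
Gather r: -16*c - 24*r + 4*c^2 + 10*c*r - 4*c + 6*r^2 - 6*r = 4*c^2 - 20*c + 6*r^2 + r*(10*c - 30)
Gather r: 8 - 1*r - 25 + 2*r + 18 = r + 1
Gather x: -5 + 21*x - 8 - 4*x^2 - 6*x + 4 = -4*x^2 + 15*x - 9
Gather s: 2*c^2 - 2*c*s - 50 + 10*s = 2*c^2 + s*(10 - 2*c) - 50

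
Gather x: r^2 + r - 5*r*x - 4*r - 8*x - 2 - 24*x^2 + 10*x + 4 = r^2 - 3*r - 24*x^2 + x*(2 - 5*r) + 2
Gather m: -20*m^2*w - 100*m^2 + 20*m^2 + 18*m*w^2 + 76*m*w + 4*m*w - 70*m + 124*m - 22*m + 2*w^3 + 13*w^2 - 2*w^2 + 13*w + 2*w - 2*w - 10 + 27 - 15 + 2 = m^2*(-20*w - 80) + m*(18*w^2 + 80*w + 32) + 2*w^3 + 11*w^2 + 13*w + 4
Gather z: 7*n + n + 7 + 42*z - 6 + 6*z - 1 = 8*n + 48*z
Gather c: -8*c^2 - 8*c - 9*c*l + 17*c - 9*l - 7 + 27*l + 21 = -8*c^2 + c*(9 - 9*l) + 18*l + 14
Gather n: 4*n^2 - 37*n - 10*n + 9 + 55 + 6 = 4*n^2 - 47*n + 70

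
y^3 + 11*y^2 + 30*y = y*(y + 5)*(y + 6)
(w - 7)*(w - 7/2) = w^2 - 21*w/2 + 49/2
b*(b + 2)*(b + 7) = b^3 + 9*b^2 + 14*b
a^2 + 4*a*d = a*(a + 4*d)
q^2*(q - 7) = q^3 - 7*q^2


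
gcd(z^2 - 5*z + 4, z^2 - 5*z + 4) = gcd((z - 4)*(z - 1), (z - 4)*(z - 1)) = z^2 - 5*z + 4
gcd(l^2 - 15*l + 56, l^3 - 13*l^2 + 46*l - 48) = l - 8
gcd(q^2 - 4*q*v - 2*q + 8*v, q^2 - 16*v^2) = q - 4*v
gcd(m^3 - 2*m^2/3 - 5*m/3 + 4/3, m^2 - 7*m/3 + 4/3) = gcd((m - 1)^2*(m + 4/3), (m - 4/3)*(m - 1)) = m - 1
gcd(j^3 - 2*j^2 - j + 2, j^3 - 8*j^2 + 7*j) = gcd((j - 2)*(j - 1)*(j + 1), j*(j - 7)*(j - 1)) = j - 1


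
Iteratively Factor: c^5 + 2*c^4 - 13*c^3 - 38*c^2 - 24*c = (c + 2)*(c^4 - 13*c^2 - 12*c) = c*(c + 2)*(c^3 - 13*c - 12) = c*(c - 4)*(c + 2)*(c^2 + 4*c + 3) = c*(c - 4)*(c + 1)*(c + 2)*(c + 3)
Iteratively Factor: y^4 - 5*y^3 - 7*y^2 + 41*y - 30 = (y - 1)*(y^3 - 4*y^2 - 11*y + 30) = (y - 1)*(y + 3)*(y^2 - 7*y + 10) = (y - 5)*(y - 1)*(y + 3)*(y - 2)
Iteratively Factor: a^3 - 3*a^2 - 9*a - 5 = (a + 1)*(a^2 - 4*a - 5) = (a + 1)^2*(a - 5)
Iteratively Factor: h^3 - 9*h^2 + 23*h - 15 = (h - 3)*(h^2 - 6*h + 5) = (h - 3)*(h - 1)*(h - 5)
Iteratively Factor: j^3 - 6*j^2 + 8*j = (j - 2)*(j^2 - 4*j) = j*(j - 2)*(j - 4)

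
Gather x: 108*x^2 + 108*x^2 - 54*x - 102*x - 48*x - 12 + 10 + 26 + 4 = 216*x^2 - 204*x + 28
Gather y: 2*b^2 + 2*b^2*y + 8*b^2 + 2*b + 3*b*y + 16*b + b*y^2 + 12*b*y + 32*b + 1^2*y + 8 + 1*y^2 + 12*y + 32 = 10*b^2 + 50*b + y^2*(b + 1) + y*(2*b^2 + 15*b + 13) + 40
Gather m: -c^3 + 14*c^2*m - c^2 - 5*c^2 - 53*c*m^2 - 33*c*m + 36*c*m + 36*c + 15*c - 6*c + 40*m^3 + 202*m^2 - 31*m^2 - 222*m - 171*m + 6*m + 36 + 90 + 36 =-c^3 - 6*c^2 + 45*c + 40*m^3 + m^2*(171 - 53*c) + m*(14*c^2 + 3*c - 387) + 162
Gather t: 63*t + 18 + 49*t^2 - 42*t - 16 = 49*t^2 + 21*t + 2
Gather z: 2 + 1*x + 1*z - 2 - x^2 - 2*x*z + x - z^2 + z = -x^2 + 2*x - z^2 + z*(2 - 2*x)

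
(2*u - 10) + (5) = 2*u - 5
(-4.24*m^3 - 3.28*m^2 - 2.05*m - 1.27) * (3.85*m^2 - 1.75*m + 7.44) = -16.324*m^5 - 5.208*m^4 - 33.6981*m^3 - 25.7052*m^2 - 13.0295*m - 9.4488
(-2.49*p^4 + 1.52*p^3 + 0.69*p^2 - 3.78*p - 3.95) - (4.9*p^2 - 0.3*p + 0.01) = -2.49*p^4 + 1.52*p^3 - 4.21*p^2 - 3.48*p - 3.96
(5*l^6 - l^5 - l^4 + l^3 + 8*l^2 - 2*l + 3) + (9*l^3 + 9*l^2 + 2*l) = 5*l^6 - l^5 - l^4 + 10*l^3 + 17*l^2 + 3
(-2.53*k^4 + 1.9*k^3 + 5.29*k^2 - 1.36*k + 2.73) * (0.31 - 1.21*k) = 3.0613*k^5 - 3.0833*k^4 - 5.8119*k^3 + 3.2855*k^2 - 3.7249*k + 0.8463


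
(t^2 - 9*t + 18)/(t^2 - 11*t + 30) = (t - 3)/(t - 5)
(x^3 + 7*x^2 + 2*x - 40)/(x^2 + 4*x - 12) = (x^2 + 9*x + 20)/(x + 6)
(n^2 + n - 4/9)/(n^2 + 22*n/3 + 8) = (n - 1/3)/(n + 6)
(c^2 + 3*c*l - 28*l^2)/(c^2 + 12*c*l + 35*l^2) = (c - 4*l)/(c + 5*l)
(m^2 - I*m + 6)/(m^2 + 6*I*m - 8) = (m - 3*I)/(m + 4*I)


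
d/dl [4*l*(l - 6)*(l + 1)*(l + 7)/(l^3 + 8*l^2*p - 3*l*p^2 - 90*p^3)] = 4*(-l*(l - 6)*(l + 1)*(l + 7)*(3*l^2 + 16*l*p - 3*p^2) + (l^3 + 8*l^2*p - 3*l*p^2 - 90*p^3)*(l*(l - 6)*(l + 1) + l*(l - 6)*(l + 7) + l*(l + 1)*(l + 7) + (l - 6)*(l + 1)*(l + 7)))/(l^3 + 8*l^2*p - 3*l*p^2 - 90*p^3)^2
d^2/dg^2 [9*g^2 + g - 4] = 18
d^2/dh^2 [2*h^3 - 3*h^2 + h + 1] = 12*h - 6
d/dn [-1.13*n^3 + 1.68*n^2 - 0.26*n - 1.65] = -3.39*n^2 + 3.36*n - 0.26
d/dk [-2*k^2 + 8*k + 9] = 8 - 4*k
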